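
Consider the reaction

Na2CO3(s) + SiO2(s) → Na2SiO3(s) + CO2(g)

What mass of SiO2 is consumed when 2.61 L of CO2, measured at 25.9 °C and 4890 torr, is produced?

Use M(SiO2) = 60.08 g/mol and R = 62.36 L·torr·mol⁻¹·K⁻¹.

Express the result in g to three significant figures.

n(CO2) = PV/RT = (4890 × 2.61) / (62.36 × 299.05) = 0.6844 mol
n(SiO2) = (1/1) × 0.6844 = 0.6844 mol
m(SiO2) = 0.6844 × 60.08 = 41.12 g

41.1 g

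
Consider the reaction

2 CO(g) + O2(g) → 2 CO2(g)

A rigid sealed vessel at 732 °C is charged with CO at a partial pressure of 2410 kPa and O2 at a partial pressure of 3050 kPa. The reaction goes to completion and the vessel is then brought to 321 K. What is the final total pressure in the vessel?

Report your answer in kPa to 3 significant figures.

1360 kPa

Because the vessel is rigid and T is held at 732 °C, work the stoichiometry in partial pressures (P_i = n_iRT/V).
P(O2) required for 2410 kPa of CO = (1/2) × 2410 = 1205 kPa; available 3050 kPa, so CO is limiting.
P(O2) remaining = 3050 − (1/2) × 2410 = 1845 kPa
P(gaseous products) = (2)/2 × 2410 = 2410 kPa
P_total at 732 °C = 1845 + 2410 = 4255 kPa
Scaling to 321 K: P = 4255 × 321/1005.15 = 1359 kPa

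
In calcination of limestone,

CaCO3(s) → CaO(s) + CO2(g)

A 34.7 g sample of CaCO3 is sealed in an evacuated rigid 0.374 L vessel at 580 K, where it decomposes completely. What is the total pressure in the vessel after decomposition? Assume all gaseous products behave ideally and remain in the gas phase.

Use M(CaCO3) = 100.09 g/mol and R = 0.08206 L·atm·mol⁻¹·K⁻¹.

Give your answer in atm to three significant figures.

44.1 atm

n(CaCO3) = 34.7 / 100.09 = 0.3467 mol
n(gas produced) = (1/1) × 0.3467 = 0.3467 mol
P = nRT/V = 0.3467 × 0.08206 × 580 / 0.374 = 44.12 atm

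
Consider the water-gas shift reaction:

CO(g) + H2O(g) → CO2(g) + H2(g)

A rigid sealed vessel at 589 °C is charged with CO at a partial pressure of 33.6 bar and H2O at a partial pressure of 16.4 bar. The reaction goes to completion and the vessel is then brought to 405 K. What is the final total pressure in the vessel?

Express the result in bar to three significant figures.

23.5 bar

With V and T fixed, P_i ∝ n_i, so the mole ratios apply directly to partial pressures at 589 °C.
P(H2O) required for 33.6 bar of CO = (1/1) × 33.6 = 33.60 bar; available 16.4 bar, so H2O is limiting.
P(CO) remaining = 33.6 − (1/1) × 16.4 = 17.20 bar
P(gaseous products) = (1+1)/1 × 16.4 = 32.80 bar
P_total at 589 °C = 17.20 + 32.80 = 50.00 bar
Scaling to 405 K: P = 50.00 × 405/862.15 = 23.49 bar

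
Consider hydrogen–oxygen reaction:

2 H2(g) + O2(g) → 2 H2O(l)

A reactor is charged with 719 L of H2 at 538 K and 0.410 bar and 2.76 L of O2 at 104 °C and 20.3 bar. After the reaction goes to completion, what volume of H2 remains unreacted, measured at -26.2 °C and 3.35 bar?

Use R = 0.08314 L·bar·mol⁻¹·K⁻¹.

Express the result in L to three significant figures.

18.5 L

n(H2) = PV/RT = (0.410 × 719) / (0.08314 × 538) = 6.591 mol
n(O2) = PV/RT = (20.3 × 2.76) / (0.08314 × 377.15) = 1.787 mol
For 6.591 mol H2, stoichiometry requires (1/2) × 6.591 = 3.296 mol O2; 1.787 mol is available, so O2 is limiting.
n(H2) consumed = (2/1) × 1.787 = 3.574 mol; remaining = 6.591 − 3.574 = 3.017 mol
V(H2) = nRT/P = 3.017 × 0.08314 × 246.95 / 3.35 = 18.49 L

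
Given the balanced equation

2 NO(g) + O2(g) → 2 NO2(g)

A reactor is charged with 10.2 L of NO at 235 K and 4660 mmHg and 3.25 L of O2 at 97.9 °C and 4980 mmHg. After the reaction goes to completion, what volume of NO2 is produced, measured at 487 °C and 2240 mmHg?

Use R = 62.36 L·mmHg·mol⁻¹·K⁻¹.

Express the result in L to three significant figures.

29.6 L

n(NO) = PV/RT = (4660 × 10.2) / (62.36 × 235) = 3.243 mol
n(O2) = PV/RT = (4980 × 3.25) / (62.36 × 371.05) = 0.6995 mol
For 3.243 mol NO, stoichiometry requires (1/2) × 3.243 = 1.621 mol O2; 0.6995 mol is available, so O2 is limiting.
n(NO2) = (2/1) × 0.6995 = 1.399 mol
V(NO2) = nRT/P = 1.399 × 62.36 × 760.15 / 2240 = 29.61 L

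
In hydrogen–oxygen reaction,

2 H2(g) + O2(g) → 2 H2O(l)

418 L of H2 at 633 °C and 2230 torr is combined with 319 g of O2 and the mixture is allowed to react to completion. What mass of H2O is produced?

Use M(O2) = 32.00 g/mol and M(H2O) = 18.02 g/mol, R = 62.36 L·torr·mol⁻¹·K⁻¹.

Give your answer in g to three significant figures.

n(H2) = PV/RT = (2230 × 418) / (62.36 × 906.15) = 16.50 mol
n(O2) = 319 / 32.00 = 9.969 mol
For 16.50 mol H2, stoichiometry requires (1/2) × 16.50 = 8.250 mol O2; 9.969 mol is available, so H2 is limiting.
n(H2O) = (2/2) × 16.50 = 16.50 mol
m(H2O) = 16.50 × 18.02 = 297.3 g

297 g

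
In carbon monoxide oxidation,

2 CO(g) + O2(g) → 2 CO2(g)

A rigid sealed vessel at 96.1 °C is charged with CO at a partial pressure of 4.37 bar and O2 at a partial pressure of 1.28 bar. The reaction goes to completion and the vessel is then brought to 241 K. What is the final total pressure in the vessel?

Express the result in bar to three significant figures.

With V and T fixed, P_i ∝ n_i, so the mole ratios apply directly to partial pressures at 96.1 °C.
P(O2) required for 4.37 bar of CO = (1/2) × 4.37 = 2.185 bar; available 1.28 bar, so O2 is limiting.
P(CO) remaining = 4.37 − (2/1) × 1.28 = 1.810 bar
P(gaseous products) = (2)/1 × 1.28 = 2.560 bar
P_total at 96.1 °C = 1.810 + 2.560 = 4.370 bar
Scaling to 241 K: P = 4.370 × 241/369.25 = 2.852 bar

2.85 bar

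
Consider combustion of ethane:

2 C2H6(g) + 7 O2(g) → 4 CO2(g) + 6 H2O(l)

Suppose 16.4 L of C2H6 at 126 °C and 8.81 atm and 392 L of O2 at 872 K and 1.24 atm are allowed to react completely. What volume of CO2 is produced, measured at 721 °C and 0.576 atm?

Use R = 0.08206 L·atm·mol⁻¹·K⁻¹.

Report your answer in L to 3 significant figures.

550 L

n(C2H6) = PV/RT = (8.81 × 16.4) / (0.08206 × 399.15) = 4.411 mol
n(O2) = PV/RT = (1.24 × 392) / (0.08206 × 872) = 6.793 mol
For 4.411 mol C2H6, stoichiometry requires (7/2) × 4.411 = 15.44 mol O2; 6.793 mol is available, so O2 is limiting.
n(CO2) = (4/7) × 6.793 = 3.882 mol
V(CO2) = nRT/P = 3.882 × 0.08206 × 994.15 / 0.576 = 549.8 L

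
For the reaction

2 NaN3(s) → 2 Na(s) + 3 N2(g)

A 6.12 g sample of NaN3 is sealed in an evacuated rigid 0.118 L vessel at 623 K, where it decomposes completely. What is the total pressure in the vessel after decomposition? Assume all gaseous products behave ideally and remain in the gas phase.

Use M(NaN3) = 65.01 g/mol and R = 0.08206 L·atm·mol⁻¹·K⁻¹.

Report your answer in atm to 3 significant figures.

61.2 atm

n(NaN3) = 6.12 / 65.01 = 0.09414 mol
n(gas produced) = (3/2) × 0.09414 = 0.1412 mol
P = nRT/V = 0.1412 × 0.08206 × 623 / 0.118 = 61.17 atm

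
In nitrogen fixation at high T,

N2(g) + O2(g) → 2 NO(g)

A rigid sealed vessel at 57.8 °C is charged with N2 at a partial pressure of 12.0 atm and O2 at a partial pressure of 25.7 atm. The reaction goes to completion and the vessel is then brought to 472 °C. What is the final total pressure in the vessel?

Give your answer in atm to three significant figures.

At constant V, partial pressures at 57.8 °C are proportional to moles, so apply stoichiometry directly to pressures.
P(O2) required for 12.0 atm of N2 = (1/1) × 12.0 = 12.00 atm; available 25.7 atm, so N2 is limiting.
P(O2) remaining = 25.7 − (1/1) × 12.0 = 13.70 atm
P(gaseous products) = (2)/1 × 12.0 = 24.00 atm
P_total at 57.8 °C = 13.70 + 24.00 = 37.70 atm
Scaling to 472 °C: P = 37.70 × 745.15/330.95 = 84.88 atm

84.9 atm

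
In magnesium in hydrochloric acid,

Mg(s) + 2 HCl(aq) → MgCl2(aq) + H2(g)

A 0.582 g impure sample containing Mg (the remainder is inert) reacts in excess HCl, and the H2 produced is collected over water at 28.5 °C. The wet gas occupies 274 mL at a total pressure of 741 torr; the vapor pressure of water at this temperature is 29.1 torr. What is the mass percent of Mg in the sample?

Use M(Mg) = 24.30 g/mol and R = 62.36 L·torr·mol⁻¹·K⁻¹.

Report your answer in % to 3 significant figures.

43.3 %

P(H2) = 741 − 29.1 = 711.9 torr
n(H2) = PV/RT = (711.9 × 0.2740) / (62.36 × 301.65) = 0.01037 mol
n(Mg) = (1/1) × 0.01037 = 0.01037 mol
m(Mg) = 0.01037 × 24.30 = 0.2520 g
%Mg = 0.2520 / 0.582 × 100 = 43.30%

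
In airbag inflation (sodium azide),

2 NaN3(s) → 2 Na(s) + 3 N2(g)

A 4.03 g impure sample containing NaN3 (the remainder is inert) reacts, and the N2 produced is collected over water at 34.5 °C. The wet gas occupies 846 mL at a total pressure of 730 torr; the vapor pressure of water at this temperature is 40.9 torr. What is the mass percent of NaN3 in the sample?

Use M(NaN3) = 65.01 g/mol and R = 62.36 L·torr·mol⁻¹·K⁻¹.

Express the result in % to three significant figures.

32.7 %

P(N2) = 730 − 40.9 = 689.1 torr
n(N2) = PV/RT = (689.1 × 0.8460) / (62.36 × 307.65) = 0.03039 mol
n(NaN3) = (2/3) × 0.03039 = 0.02026 mol
m(NaN3) = 0.02026 × 65.01 = 1.317 g
%NaN3 = 1.317 / 4.03 × 100 = 32.68%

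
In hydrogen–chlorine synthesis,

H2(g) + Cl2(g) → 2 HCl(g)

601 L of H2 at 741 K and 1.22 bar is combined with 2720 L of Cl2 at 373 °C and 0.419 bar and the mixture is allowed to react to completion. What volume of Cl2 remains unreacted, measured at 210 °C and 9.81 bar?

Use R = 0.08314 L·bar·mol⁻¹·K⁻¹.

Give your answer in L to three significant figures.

38.1 L

n(H2) = PV/RT = (1.22 × 601) / (0.08314 × 741) = 11.90 mol
n(Cl2) = PV/RT = (0.419 × 2720) / (0.08314 × 646.15) = 21.21 mol
For 11.90 mol H2, stoichiometry requires (1/1) × 11.90 = 11.90 mol Cl2; 21.21 mol is available, so H2 is limiting.
n(Cl2) consumed = (1/1) × 11.90 = 11.90 mol; remaining = 21.21 − 11.90 = 9.310 mol
V(Cl2) = nRT/P = 9.310 × 0.08314 × 483.15 / 9.81 = 38.12 L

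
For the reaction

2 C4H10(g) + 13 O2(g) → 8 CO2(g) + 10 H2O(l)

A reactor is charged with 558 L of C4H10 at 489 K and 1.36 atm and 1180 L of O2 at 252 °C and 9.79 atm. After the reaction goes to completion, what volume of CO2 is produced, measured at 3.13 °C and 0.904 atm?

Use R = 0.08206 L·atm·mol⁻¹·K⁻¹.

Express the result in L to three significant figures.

1900 L

n(C4H10) = PV/RT = (1.36 × 558) / (0.08206 × 489) = 18.91 mol
n(O2) = PV/RT = (9.79 × 1180) / (0.08206 × 525.15) = 268.1 mol
For 18.91 mol C4H10, stoichiometry requires (13/2) × 18.91 = 122.9 mol O2; 268.1 mol is available, so C4H10 is limiting.
n(CO2) = (8/2) × 18.91 = 75.64 mol
V(CO2) = nRT/P = 75.64 × 0.08206 × 276.28 / 0.904 = 1897 L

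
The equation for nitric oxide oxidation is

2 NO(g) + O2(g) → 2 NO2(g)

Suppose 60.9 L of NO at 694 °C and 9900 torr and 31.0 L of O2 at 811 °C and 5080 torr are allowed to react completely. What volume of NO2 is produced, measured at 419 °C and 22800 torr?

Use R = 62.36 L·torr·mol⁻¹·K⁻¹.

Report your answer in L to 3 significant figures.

8.82 L

n(NO) = PV/RT = (9900 × 60.9) / (62.36 × 967.15) = 9.997 mol
n(O2) = PV/RT = (5080 × 31.0) / (62.36 × 1084.15) = 2.329 mol
For 9.997 mol NO, stoichiometry requires (1/2) × 9.997 = 4.998 mol O2; 2.329 mol is available, so O2 is limiting.
n(NO2) = (2/1) × 2.329 = 4.658 mol
V(NO2) = nRT/P = 4.658 × 62.36 × 692.15 / 22800 = 8.818 L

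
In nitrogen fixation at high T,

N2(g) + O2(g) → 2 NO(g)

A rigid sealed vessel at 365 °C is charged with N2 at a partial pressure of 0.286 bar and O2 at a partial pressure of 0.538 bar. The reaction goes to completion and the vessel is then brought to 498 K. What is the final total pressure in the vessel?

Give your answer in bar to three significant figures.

0.643 bar

At constant V, partial pressures at 365 °C are proportional to moles, so apply stoichiometry directly to pressures.
P(O2) required for 0.286 bar of N2 = (1/1) × 0.286 = 0.2860 bar; available 0.538 bar, so N2 is limiting.
P(O2) remaining = 0.538 − (1/1) × 0.286 = 0.2520 bar
P(gaseous products) = (2)/1 × 0.286 = 0.5720 bar
P_total at 365 °C = 0.2520 + 0.5720 = 0.8240 bar
Scaling to 498 K: P = 0.8240 × 498/638.15 = 0.6430 bar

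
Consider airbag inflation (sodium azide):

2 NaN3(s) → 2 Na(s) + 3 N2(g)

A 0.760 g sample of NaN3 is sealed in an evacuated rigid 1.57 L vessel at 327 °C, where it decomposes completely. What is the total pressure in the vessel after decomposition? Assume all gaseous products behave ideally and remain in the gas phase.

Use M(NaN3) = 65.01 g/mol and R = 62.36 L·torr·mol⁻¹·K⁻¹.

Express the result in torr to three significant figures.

418 torr

n(NaN3) = 0.760 / 65.01 = 0.01169 mol
n(gas produced) = (3/2) × 0.01169 = 0.01754 mol
P = nRT/V = 0.01754 × 62.36 × 600.15 / 1.57 = 418.1 torr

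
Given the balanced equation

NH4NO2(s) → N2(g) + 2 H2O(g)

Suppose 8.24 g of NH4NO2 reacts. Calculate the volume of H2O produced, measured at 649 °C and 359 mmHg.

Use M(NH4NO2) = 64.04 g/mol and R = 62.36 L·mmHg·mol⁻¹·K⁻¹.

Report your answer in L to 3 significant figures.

41.2 L

n(NH4NO2) = 8.240 / 64.04 = 0.1287 mol
n(H2O) = (2/1) × 0.1287 = 0.2574 mol
V = nRT/P = 0.2574 × 62.36 × 922.15 / 359 = 41.23 L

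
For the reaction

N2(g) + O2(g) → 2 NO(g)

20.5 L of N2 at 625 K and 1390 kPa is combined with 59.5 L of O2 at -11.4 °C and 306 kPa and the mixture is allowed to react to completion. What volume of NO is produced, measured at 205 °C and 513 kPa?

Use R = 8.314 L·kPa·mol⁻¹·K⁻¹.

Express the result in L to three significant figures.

n(N2) = PV/RT = (1390 × 20.5) / (8.314 × 625) = 5.484 mol
n(O2) = PV/RT = (306 × 59.5) / (8.314 × 261.75) = 8.366 mol
For 5.484 mol N2, stoichiometry requires (1/1) × 5.484 = 5.484 mol O2; 8.366 mol is available, so N2 is limiting.
n(NO) = (2/1) × 5.484 = 10.97 mol
V(NO) = nRT/P = 10.97 × 8.314 × 478.15 / 513 = 85.01 L

85.0 L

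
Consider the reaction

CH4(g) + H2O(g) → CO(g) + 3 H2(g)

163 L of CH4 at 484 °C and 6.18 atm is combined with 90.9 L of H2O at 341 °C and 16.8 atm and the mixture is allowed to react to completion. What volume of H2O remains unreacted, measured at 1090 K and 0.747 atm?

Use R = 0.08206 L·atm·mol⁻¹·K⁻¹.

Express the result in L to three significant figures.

1690 L

n(CH4) = PV/RT = (6.18 × 163) / (0.08206 × 757.15) = 16.21 mol
n(H2O) = PV/RT = (16.8 × 90.9) / (0.08206 × 614.15) = 30.30 mol
For 16.21 mol CH4, stoichiometry requires (1/1) × 16.21 = 16.21 mol H2O; 30.30 mol is available, so CH4 is limiting.
n(H2O) consumed = (1/1) × 16.21 = 16.21 mol; remaining = 30.30 − 16.21 = 14.09 mol
V(H2O) = nRT/P = 14.09 × 0.08206 × 1090 / 0.747 = 1687 L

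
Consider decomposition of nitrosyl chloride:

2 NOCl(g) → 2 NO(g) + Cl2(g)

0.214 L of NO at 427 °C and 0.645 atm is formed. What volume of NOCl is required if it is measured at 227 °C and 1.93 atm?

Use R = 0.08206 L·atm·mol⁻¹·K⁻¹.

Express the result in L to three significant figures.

0.0511 L

n(NO) = PV/RT = (0.645 × 0.214) / (0.08206 × 700.15) = 0.002402 mol
n(NOCl) = (2/2) × 0.002402 = 0.002402 mol
V = nRT/P = 0.002402 × 0.08206 × 500.15 / 1.93 = 0.05108 L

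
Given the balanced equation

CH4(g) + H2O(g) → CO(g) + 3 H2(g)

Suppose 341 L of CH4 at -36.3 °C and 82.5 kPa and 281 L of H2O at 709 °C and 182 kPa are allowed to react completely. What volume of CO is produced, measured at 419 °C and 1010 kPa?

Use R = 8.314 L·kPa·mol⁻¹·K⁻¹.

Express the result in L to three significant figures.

35.7 L

n(CH4) = PV/RT = (82.5 × 341) / (8.314 × 236.85) = 14.29 mol
n(H2O) = PV/RT = (182 × 281) / (8.314 × 982.15) = 6.263 mol
For 14.29 mol CH4, stoichiometry requires (1/1) × 14.29 = 14.29 mol H2O; 6.263 mol is available, so H2O is limiting.
n(CO) = (1/1) × 6.263 = 6.263 mol
V(CO) = nRT/P = 6.263 × 8.314 × 692.15 / 1010 = 35.68 L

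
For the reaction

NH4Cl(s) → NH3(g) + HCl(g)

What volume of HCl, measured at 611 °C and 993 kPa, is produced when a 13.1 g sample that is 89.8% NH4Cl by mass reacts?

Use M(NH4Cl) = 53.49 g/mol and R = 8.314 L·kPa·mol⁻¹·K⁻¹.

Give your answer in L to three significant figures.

mass of NH4Cl = 13.1 × 89.8/100 = 11.76 g
n(NH4Cl) = 11.76 / 53.49 = 0.2199 mol
n(HCl) = (1/1) × 0.2199 = 0.2199 mol
V = nRT/P = 0.2199 × 8.314 × 884.15 / 993 = 1.628 L

1.63 L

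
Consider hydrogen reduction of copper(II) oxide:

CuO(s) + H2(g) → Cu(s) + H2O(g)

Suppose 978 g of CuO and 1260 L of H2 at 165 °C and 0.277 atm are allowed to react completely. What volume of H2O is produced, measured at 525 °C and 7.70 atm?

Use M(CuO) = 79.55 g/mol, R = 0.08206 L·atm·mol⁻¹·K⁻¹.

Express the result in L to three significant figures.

n(CuO) = 978 / 79.55 = 12.29 mol
n(H2) = PV/RT = (0.277 × 1260) / (0.08206 × 438.15) = 9.707 mol
For 12.29 mol CuO, stoichiometry requires (1/1) × 12.29 = 12.29 mol H2; 9.707 mol is available, so H2 is limiting.
n(H2O) = (1/1) × 9.707 = 9.707 mol
V(H2O) = nRT/P = 9.707 × 0.08206 × 798.15 / 7.70 = 82.57 L

82.6 L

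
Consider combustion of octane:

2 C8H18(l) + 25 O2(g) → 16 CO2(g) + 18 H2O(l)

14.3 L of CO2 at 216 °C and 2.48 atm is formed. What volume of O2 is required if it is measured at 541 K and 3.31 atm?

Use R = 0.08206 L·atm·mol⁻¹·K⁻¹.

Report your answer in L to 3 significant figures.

n(CO2) = PV/RT = (2.48 × 14.3) / (0.08206 × 489.15) = 0.8835 mol
n(O2) = (25/16) × 0.8835 = 1.380 mol
V = nRT/P = 1.380 × 0.08206 × 541 / 3.31 = 18.51 L

18.5 L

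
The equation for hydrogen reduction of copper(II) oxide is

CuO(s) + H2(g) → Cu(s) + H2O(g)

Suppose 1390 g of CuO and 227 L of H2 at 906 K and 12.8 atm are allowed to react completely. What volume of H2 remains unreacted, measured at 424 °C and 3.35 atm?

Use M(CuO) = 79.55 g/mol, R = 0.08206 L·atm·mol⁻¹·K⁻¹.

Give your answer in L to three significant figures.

369 L

n(CuO) = 1390 / 79.55 = 17.47 mol
n(H2) = PV/RT = (12.8 × 227) / (0.08206 × 906) = 39.08 mol
For 17.47 mol CuO, stoichiometry requires (1/1) × 17.47 = 17.47 mol H2; 39.08 mol is available, so CuO is limiting.
n(H2) consumed = (1/1) × 17.47 = 17.47 mol; remaining = 39.08 − 17.47 = 21.61 mol
V(H2) = nRT/P = 21.61 × 0.08206 × 697.15 / 3.35 = 369.0 L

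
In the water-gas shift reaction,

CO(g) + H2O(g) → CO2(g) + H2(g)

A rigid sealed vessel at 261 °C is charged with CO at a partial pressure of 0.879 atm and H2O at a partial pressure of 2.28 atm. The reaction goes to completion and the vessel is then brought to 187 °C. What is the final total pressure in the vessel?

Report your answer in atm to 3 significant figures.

2.72 atm

With V and T fixed, P_i ∝ n_i, so the mole ratios apply directly to partial pressures at 261 °C.
P(H2O) required for 0.879 atm of CO = (1/1) × 0.879 = 0.8790 atm; available 2.28 atm, so CO is limiting.
P(H2O) remaining = 2.28 − (1/1) × 0.879 = 1.401 atm
P(gaseous products) = (1+1)/1 × 0.879 = 1.758 atm
P_total at 261 °C = 1.401 + 1.758 = 3.159 atm
Scaling to 187 °C: P = 3.159 × 460.15/534.15 = 2.721 atm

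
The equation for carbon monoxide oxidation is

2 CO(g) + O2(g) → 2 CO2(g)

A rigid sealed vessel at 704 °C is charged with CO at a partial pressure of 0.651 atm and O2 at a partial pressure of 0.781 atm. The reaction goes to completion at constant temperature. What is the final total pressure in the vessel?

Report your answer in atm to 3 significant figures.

At constant V, partial pressures at 704 °C are proportional to moles, so apply stoichiometry directly to pressures.
P(O2) required for 0.651 atm of CO = (1/2) × 0.651 = 0.3255 atm; available 0.781 atm, so CO is limiting.
P(O2) remaining = 0.781 − (1/2) × 0.651 = 0.4555 atm
P(gaseous products) = (2)/2 × 0.651 = 0.6510 atm
P_total at 704 °C = 0.4555 + 0.6510 = 1.107 atm

1.11 atm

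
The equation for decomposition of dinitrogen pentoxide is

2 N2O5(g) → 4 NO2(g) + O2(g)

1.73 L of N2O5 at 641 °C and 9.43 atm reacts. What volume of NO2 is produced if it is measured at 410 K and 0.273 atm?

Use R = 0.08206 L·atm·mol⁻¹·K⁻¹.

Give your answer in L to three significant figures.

n(N2O5) = PV/RT = (9.43 × 1.73) / (0.08206 × 914.15) = 0.2175 mol
n(NO2) = (4/2) × 0.2175 = 0.4350 mol
V = nRT/P = 0.4350 × 0.08206 × 410 / 0.273 = 53.61 L

53.6 L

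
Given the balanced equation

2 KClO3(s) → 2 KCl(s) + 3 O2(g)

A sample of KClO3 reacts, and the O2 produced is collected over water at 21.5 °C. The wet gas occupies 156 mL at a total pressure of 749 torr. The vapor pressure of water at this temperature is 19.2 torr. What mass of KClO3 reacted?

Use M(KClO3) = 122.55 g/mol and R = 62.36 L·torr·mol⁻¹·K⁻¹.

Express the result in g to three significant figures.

0.506 g

P(O2) = 749 − 19.2 = 729.8 torr
n(O2) = PV/RT = (729.8 × 0.1560) / (62.36 × 294.65) = 0.006196 mol
n(KClO3) = (2/3) × 0.006196 = 0.004131 mol
m(KClO3) = 0.004131 × 122.55 = 0.5063 g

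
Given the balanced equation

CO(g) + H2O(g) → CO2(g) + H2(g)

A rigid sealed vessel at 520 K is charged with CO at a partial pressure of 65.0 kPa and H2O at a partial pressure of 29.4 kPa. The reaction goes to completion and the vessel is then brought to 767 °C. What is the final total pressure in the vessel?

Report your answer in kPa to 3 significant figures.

With V and T fixed, P_i ∝ n_i, so the mole ratios apply directly to partial pressures at 520 K.
P(H2O) required for 65.0 kPa of CO = (1/1) × 65.0 = 65.00 kPa; available 29.4 kPa, so H2O is limiting.
P(CO) remaining = 65.0 − (1/1) × 29.4 = 35.60 kPa
P(gaseous products) = (1+1)/1 × 29.4 = 58.80 kPa
P_total at 520 K = 35.60 + 58.80 = 94.40 kPa
Scaling to 767 °C: P = 94.40 × 1040.15/520 = 188.8 kPa

189 kPa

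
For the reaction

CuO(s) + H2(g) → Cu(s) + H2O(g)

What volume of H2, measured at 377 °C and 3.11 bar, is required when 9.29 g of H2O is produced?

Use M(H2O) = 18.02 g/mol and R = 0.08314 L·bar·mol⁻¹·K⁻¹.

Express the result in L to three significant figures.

n(H2O) = 9.290 / 18.02 = 0.5155 mol
n(H2) = (1/1) × 0.5155 = 0.5155 mol
V = nRT/P = 0.5155 × 0.08314 × 650.15 / 3.11 = 8.960 L

8.96 L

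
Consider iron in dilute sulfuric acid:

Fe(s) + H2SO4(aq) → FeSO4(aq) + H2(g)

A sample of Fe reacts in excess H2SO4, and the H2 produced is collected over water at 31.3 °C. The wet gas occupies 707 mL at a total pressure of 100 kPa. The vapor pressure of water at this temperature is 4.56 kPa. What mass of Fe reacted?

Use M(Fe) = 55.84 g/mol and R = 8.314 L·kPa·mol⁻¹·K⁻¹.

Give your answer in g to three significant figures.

P(H2) = 100 − 4.56 = 95.44 kPa
n(H2) = PV/RT = (95.44 × 0.7070) / (8.314 × 304.45) = 0.02666 mol
n(Fe) = (1/1) × 0.02666 = 0.02666 mol
m(Fe) = 0.02666 × 55.84 = 1.489 g

1.49 g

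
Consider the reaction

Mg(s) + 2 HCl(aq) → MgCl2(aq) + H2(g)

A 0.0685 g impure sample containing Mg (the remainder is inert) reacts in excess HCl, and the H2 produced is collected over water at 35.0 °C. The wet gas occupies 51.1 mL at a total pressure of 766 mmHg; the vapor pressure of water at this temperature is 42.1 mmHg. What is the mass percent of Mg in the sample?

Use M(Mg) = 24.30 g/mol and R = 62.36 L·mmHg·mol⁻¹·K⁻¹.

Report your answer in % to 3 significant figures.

P(H2) = 766 − 42.1 = 723.9 mmHg
n(H2) = PV/RT = (723.9 × 0.05110) / (62.36 × 308.15) = 0.001925 mol
n(Mg) = (1/1) × 0.001925 = 0.001925 mol
m(Mg) = 0.001925 × 24.30 = 0.04678 g
%Mg = 0.04678 / 0.0685 × 100 = 68.29%

68.3 %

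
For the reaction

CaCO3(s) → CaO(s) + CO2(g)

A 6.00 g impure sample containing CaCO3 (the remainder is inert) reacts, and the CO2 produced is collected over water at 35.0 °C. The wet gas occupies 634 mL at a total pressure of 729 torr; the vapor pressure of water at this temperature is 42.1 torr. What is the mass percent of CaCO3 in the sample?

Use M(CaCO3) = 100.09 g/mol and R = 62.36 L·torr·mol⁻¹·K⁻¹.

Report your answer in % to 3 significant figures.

37.8 %

P(CO2) = 729 − 42.1 = 686.9 torr
n(CO2) = PV/RT = (686.9 × 0.6340) / (62.36 × 308.15) = 0.02266 mol
n(CaCO3) = (1/1) × 0.02266 = 0.02266 mol
m(CaCO3) = 0.02266 × 100.09 = 2.268 g
%CaCO3 = 2.268 / 6.00 × 100 = 37.80%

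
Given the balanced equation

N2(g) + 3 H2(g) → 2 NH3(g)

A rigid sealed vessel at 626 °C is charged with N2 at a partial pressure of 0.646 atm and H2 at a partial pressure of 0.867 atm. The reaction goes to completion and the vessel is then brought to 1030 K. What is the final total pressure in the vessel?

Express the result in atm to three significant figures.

Because the vessel is rigid and T is held at 626 °C, work the stoichiometry in partial pressures (P_i = n_iRT/V).
P(H2) required for 0.646 atm of N2 = (3/1) × 0.646 = 1.938 atm; available 0.867 atm, so H2 is limiting.
P(N2) remaining = 0.646 − (1/3) × 0.867 = 0.3570 atm
P(gaseous products) = (2)/3 × 0.867 = 0.5780 atm
P_total at 626 °C = 0.3570 + 0.5780 = 0.9350 atm
Scaling to 1030 K: P = 0.9350 × 1030/899.15 = 1.071 atm

1.07 atm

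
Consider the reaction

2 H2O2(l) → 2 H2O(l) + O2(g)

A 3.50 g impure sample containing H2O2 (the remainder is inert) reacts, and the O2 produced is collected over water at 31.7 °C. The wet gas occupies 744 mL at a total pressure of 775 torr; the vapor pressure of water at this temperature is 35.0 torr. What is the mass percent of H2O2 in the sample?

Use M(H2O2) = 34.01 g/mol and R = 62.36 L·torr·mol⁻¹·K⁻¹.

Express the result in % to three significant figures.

56.3 %

P(O2) = 775 − 35.0 = 740.0 torr
n(O2) = PV/RT = (740.0 × 0.7440) / (62.36 × 304.85) = 0.02896 mol
n(H2O2) = (2/1) × 0.02896 = 0.05792 mol
m(H2O2) = 0.05792 × 34.01 = 1.970 g
%H2O2 = 1.970 / 3.50 × 100 = 56.29%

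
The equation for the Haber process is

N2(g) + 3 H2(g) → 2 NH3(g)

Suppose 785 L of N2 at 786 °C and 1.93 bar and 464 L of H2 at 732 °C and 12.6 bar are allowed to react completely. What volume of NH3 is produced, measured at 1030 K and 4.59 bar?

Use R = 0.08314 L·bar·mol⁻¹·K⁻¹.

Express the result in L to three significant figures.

642 L

n(N2) = PV/RT = (1.93 × 785) / (0.08314 × 1059.15) = 17.21 mol
n(H2) = PV/RT = (12.6 × 464) / (0.08314 × 1005.15) = 69.96 mol
For 17.21 mol N2, stoichiometry requires (3/1) × 17.21 = 51.63 mol H2; 69.96 mol is available, so N2 is limiting.
n(NH3) = (2/1) × 17.21 = 34.42 mol
V(NH3) = nRT/P = 34.42 × 0.08314 × 1030 / 4.59 = 642.2 L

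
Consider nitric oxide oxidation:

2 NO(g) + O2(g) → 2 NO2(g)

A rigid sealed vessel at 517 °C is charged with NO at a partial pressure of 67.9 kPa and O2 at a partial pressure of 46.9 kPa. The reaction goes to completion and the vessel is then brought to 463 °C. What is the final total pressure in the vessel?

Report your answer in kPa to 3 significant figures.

75.3 kPa

Because the vessel is rigid and T is held at 517 °C, work the stoichiometry in partial pressures (P_i = n_iRT/V).
P(O2) required for 67.9 kPa of NO = (1/2) × 67.9 = 33.95 kPa; available 46.9 kPa, so NO is limiting.
P(O2) remaining = 46.9 − (1/2) × 67.9 = 12.95 kPa
P(gaseous products) = (2)/2 × 67.9 = 67.90 kPa
P_total at 517 °C = 12.95 + 67.90 = 80.85 kPa
Scaling to 463 °C: P = 80.85 × 736.15/790.15 = 75.32 kPa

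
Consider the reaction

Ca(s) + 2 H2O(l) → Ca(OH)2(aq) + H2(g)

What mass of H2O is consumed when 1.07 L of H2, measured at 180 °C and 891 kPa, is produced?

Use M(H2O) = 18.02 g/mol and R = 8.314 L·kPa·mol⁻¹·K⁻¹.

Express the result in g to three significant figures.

9.12 g

n(H2) = PV/RT = (891 × 1.07) / (8.314 × 453.15) = 0.2531 mol
n(H2O) = (2/1) × 0.2531 = 0.5062 mol
m(H2O) = 0.5062 × 18.02 = 9.122 g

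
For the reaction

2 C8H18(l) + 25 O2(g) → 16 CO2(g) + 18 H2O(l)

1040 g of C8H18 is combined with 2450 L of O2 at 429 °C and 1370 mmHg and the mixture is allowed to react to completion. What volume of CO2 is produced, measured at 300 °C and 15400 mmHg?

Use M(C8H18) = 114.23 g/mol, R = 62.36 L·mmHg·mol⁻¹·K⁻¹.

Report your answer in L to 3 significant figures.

n(C8H18) = 1040 / 114.23 = 9.104 mol
n(O2) = PV/RT = (1370 × 2450) / (62.36 × 702.15) = 76.66 mol
For 9.104 mol C8H18, stoichiometry requires (25/2) × 9.104 = 113.8 mol O2; 76.66 mol is available, so O2 is limiting.
n(CO2) = (16/25) × 76.66 = 49.06 mol
V(CO2) = nRT/P = 49.06 × 62.36 × 573.15 / 15400 = 113.9 L

114 L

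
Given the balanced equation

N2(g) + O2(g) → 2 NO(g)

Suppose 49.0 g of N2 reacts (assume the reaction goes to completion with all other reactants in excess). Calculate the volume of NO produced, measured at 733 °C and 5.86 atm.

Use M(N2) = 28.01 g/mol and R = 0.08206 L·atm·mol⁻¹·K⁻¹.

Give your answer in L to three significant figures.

n(N2) = 49.00 / 28.01 = 1.749 mol
n(NO) = (2/1) × 1.749 = 3.498 mol
V = nRT/P = 3.498 × 0.08206 × 1006.15 / 5.86 = 49.29 L

49.3 L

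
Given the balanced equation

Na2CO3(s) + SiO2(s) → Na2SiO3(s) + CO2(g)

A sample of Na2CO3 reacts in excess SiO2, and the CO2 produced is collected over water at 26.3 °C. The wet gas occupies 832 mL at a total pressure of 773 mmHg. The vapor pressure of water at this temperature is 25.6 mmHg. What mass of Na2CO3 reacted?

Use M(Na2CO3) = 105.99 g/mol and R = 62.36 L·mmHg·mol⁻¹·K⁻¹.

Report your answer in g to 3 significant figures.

P(CO2) = 773 − 25.6 = 747.4 mmHg
n(CO2) = PV/RT = (747.4 × 0.8320) / (62.36 × 299.45) = 0.03330 mol
n(Na2CO3) = (1/1) × 0.03330 = 0.03330 mol
m(Na2CO3) = 0.03330 × 105.99 = 3.529 g

3.53 g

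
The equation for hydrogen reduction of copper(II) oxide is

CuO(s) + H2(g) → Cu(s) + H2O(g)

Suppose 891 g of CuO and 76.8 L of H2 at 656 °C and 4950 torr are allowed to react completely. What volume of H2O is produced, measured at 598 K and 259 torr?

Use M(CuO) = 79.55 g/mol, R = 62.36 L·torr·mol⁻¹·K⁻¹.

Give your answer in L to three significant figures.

n(CuO) = 891 / 79.55 = 11.20 mol
n(H2) = PV/RT = (4950 × 76.8) / (62.36 × 929.15) = 6.561 mol
For 11.20 mol CuO, stoichiometry requires (1/1) × 11.20 = 11.20 mol H2; 6.561 mol is available, so H2 is limiting.
n(H2O) = (1/1) × 6.561 = 6.561 mol
V(H2O) = nRT/P = 6.561 × 62.36 × 598 / 259 = 944.7 L

945 L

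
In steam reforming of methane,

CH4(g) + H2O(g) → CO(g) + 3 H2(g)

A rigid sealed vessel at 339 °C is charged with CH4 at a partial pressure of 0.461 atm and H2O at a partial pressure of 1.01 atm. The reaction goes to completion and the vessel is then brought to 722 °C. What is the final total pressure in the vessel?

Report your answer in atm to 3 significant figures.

At constant V, partial pressures at 339 °C are proportional to moles, so apply stoichiometry directly to pressures.
P(H2O) required for 0.461 atm of CH4 = (1/1) × 0.461 = 0.4610 atm; available 1.01 atm, so CH4 is limiting.
P(H2O) remaining = 1.01 − (1/1) × 0.461 = 0.5490 atm
P(gaseous products) = (1+3)/1 × 0.461 = 1.844 atm
P_total at 339 °C = 0.5490 + 1.844 = 2.393 atm
Scaling to 722 °C: P = 2.393 × 995.15/612.15 = 3.890 atm

3.89 atm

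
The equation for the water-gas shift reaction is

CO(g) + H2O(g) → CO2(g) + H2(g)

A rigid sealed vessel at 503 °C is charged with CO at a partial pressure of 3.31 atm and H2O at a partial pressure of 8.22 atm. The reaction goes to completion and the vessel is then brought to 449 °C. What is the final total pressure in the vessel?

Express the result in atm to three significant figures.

10.7 atm

At constant V, partial pressures at 503 °C are proportional to moles, so apply stoichiometry directly to pressures.
P(H2O) required for 3.31 atm of CO = (1/1) × 3.31 = 3.310 atm; available 8.22 atm, so CO is limiting.
P(H2O) remaining = 8.22 − (1/1) × 3.31 = 4.910 atm
P(gaseous products) = (1+1)/1 × 3.31 = 6.620 atm
P_total at 503 °C = 4.910 + 6.620 = 11.53 atm
Scaling to 449 °C: P = 11.53 × 722.15/776.15 = 10.73 atm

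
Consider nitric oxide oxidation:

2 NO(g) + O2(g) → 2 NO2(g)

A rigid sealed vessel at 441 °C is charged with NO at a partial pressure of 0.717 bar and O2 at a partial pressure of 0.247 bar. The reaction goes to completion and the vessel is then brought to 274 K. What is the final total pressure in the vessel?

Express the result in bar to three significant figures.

With V and T fixed, P_i ∝ n_i, so the mole ratios apply directly to partial pressures at 441 °C.
P(O2) required for 0.717 bar of NO = (1/2) × 0.717 = 0.3585 bar; available 0.247 bar, so O2 is limiting.
P(NO) remaining = 0.717 − (2/1) × 0.247 = 0.2230 bar
P(gaseous products) = (2)/1 × 0.247 = 0.4940 bar
P_total at 441 °C = 0.2230 + 0.4940 = 0.7170 bar
Scaling to 274 K: P = 0.7170 × 274/714.15 = 0.2751 bar

0.275 bar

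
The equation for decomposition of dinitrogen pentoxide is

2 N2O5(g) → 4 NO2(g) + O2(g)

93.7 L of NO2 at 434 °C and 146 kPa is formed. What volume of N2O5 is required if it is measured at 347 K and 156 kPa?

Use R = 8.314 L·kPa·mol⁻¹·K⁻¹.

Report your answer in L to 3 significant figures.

21.5 L

n(NO2) = PV/RT = (146 × 93.7) / (8.314 × 707.15) = 2.327 mol
n(N2O5) = (2/4) × 2.327 = 1.163 mol
V = nRT/P = 1.163 × 8.314 × 347 / 156 = 21.51 L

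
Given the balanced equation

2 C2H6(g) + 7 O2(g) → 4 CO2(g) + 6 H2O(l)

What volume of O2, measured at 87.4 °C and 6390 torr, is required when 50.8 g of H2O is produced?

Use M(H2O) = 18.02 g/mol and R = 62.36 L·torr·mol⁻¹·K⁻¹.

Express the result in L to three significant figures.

11.6 L

n(H2O) = 50.80 / 18.02 = 2.819 mol
n(O2) = (7/6) × 2.819 = 3.289 mol
V = nRT/P = 3.289 × 62.36 × 360.55 / 6390 = 11.57 L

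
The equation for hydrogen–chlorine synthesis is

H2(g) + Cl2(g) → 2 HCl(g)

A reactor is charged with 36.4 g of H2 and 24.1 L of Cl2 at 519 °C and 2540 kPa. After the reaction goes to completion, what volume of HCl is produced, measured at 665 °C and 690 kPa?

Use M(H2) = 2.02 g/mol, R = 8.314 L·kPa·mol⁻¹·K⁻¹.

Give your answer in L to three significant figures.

n(H2) = 36.4 / 2.02 = 18.02 mol
n(Cl2) = PV/RT = (2540 × 24.1) / (8.314 × 792.15) = 9.295 mol
For 18.02 mol H2, stoichiometry requires (1/1) × 18.02 = 18.02 mol Cl2; 9.295 mol is available, so Cl2 is limiting.
n(HCl) = (2/1) × 9.295 = 18.59 mol
V(HCl) = nRT/P = 18.59 × 8.314 × 938.15 / 690 = 210.1 L

210 L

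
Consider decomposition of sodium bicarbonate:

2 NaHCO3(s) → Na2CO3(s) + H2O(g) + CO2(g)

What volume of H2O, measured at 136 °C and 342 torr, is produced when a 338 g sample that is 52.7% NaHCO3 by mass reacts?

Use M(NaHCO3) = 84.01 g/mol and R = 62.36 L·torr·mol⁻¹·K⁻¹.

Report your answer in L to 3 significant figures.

mass of NaHCO3 = 338 × 52.7/100 = 178.1 g
n(NaHCO3) = 178.1 / 84.01 = 2.120 mol
n(H2O) = (1/2) × 2.120 = 1.060 mol
V = nRT/P = 1.060 × 62.36 × 409.15 / 342 = 79.08 L

79.1 L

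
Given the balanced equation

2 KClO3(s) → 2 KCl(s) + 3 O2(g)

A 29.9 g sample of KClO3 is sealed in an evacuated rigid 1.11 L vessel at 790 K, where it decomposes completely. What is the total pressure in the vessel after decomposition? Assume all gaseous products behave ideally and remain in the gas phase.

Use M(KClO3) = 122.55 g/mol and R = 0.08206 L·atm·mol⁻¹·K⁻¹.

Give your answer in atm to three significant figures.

21.4 atm

n(KClO3) = 29.9 / 122.55 = 0.2440 mol
n(gas produced) = (3/2) × 0.2440 = 0.3660 mol
P = nRT/V = 0.3660 × 0.08206 × 790 / 1.11 = 21.38 atm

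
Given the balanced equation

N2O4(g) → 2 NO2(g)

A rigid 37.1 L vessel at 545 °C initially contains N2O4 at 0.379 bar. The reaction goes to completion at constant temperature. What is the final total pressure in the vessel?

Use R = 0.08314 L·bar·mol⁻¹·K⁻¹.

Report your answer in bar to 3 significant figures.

0.758 bar

At constant T and V, P ∝ n(gas): 1 mol gas → 2 mol gas.
P_final = (2/1) × 0.379 = 0.7580 bar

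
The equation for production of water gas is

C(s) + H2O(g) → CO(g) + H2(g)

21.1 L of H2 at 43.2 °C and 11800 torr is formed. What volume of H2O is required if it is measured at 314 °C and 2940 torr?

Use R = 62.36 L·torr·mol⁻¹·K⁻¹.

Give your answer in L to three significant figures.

157 L

n(H2) = PV/RT = (11800 × 21.1) / (62.36 × 316.35) = 12.62 mol
n(H2O) = (1/1) × 12.62 = 12.62 mol
V = nRT/P = 12.62 × 62.36 × 587.15 / 2940 = 157.2 L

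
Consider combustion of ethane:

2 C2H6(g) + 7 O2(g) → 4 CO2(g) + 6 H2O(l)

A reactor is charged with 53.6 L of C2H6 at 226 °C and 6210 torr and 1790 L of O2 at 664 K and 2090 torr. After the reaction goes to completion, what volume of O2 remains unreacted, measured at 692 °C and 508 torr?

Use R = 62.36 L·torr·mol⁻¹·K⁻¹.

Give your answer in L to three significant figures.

6270 L

n(C2H6) = PV/RT = (6210 × 53.6) / (62.36 × 499.15) = 10.69 mol
n(O2) = PV/RT = (2090 × 1790) / (62.36 × 664) = 90.35 mol
For 10.69 mol C2H6, stoichiometry requires (7/2) × 10.69 = 37.41 mol O2; 90.35 mol is available, so C2H6 is limiting.
n(O2) consumed = (7/2) × 10.69 = 37.41 mol; remaining = 90.35 − 37.41 = 52.94 mol
V(O2) = nRT/P = 52.94 × 62.36 × 965.15 / 508 = 6272 L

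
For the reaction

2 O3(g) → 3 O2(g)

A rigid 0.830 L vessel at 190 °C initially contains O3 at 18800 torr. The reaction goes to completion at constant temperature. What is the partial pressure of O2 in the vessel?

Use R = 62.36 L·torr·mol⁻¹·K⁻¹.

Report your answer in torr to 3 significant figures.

28200 torr

n(O3)₀ = PV/RT = (18800 × 0.830) / (62.36 × 463.15) = 0.5403 mol
n(O2) = (3/2) × 0.5403 = 0.8105 mol
P(O2) = nRT/V = 0.8105 × 62.36 × 463.15 / 0.830 = 28200 torr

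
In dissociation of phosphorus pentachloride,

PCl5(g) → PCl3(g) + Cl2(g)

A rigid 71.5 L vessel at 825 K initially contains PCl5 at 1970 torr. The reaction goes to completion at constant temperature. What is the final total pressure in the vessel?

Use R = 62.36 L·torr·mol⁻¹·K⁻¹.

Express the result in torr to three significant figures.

3940 torr

Since T and V are fixed, P_final/P_initial = n_final/n_initial = 2/1.
P_final = (2/1) × 1970 = 3940 torr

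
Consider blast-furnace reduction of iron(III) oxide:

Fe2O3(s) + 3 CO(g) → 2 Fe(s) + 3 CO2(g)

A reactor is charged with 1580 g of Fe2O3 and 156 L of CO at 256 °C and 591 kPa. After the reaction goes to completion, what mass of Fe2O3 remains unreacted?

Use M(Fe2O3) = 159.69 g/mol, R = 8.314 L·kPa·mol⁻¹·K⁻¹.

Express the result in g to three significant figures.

n(Fe2O3) = 1580 / 159.69 = 9.894 mol
n(CO) = PV/RT = (591 × 156) / (8.314 × 529.15) = 20.96 mol
For 9.894 mol Fe2O3, stoichiometry requires (3/1) × 9.894 = 29.68 mol CO; 20.96 mol is available, so CO is limiting.
n(Fe2O3) consumed = (1/3) × 20.96 = 6.987 mol; remaining = 9.894 − 6.987 = 2.907 mol
m(Fe2O3) = 2.907 × 159.69 = 464.2 g

464 g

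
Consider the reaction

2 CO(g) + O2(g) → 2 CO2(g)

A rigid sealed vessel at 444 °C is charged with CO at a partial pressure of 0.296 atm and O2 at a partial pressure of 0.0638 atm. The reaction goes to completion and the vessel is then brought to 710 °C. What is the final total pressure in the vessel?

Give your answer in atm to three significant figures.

0.406 atm

At constant V, partial pressures at 444 °C are proportional to moles, so apply stoichiometry directly to pressures.
P(O2) required for 0.296 atm of CO = (1/2) × 0.296 = 0.1480 atm; available 0.0638 atm, so O2 is limiting.
P(CO) remaining = 0.296 − (2/1) × 0.0638 = 0.1684 atm
P(gaseous products) = (2)/1 × 0.0638 = 0.1276 atm
P_total at 444 °C = 0.1684 + 0.1276 = 0.2960 atm
Scaling to 710 °C: P = 0.2960 × 983.15/717.15 = 0.4058 atm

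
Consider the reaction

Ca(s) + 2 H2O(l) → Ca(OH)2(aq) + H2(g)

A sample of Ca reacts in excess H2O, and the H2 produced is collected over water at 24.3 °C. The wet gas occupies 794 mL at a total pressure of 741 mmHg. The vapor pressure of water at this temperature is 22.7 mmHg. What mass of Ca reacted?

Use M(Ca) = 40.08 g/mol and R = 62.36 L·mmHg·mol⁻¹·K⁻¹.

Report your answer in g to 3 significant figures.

1.23 g

P(H2) = 741 − 22.7 = 718.3 mmHg
n(H2) = PV/RT = (718.3 × 0.7940) / (62.36 × 297.45) = 0.03075 mol
n(Ca) = (1/1) × 0.03075 = 0.03075 mol
m(Ca) = 0.03075 × 40.08 = 1.232 g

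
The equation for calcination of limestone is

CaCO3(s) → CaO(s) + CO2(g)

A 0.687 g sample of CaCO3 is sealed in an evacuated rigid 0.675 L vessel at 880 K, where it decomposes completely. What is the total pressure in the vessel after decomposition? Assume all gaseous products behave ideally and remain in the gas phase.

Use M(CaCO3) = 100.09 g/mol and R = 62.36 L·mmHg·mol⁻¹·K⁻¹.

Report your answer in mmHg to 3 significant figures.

558 mmHg

n(CaCO3) = 0.687 / 100.09 = 0.006864 mol
n(gas produced) = (1/1) × 0.006864 = 0.006864 mol
P = nRT/V = 0.006864 × 62.36 × 880 / 0.675 = 558.0 mmHg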